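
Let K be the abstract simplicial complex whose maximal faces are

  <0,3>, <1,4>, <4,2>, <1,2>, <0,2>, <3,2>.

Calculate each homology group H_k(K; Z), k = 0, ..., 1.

Order the vertices as 0 < 1 < 2 < 3 < 4. Listing each simplex with vertices in this order, K has dimension 1 with simplices:

  0-simplices (5): [0], [1], [2], [3], [4]
  1-simplices (6): [0,2], [0,3], [1,2], [1,4], [2,3], [2,4]

giving chain groups C_0 ≅ Z^5, C_1 ≅ Z^6.

∂_1: C_1 → C_0 sends each edge [p,q] (with p < q) to q − p. For instance
  ∂[0,3] = [3] − [0].
The 5×6 boundary matrix has rank 4 and Smith normal form diag(1,1,1,1).

Reading off H_k = ker ∂_k / im ∂_{k+1}:

  H_0: rank C_0 − rank ∂_1 = 5 − 4 = 1, and the invariant factors of ∂_1 are all 1, so H_0 = Z.
  H_1: rank ker ∂_1 − rank ∂_2 = (6 − 4) − 0 = 2, and there is no ∂_2, so H_1 = Z^2.

As a check, the Euler characteristic is 5 − 6 = -1, which agrees with 1 − 2 = -1.

H_0 ≅ Z,  H_1 ≅ Z^2.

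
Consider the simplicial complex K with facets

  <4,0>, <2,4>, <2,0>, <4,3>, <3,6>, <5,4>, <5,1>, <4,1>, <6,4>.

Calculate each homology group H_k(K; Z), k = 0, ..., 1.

H_0 = Z,  H_1 = Z^3.

Take the total order 0 < 1 < 2 < 3 < 4 < 5 < 6 on the vertex set. Then K (dimension 1) consists of the simplices:

  0-simplices (7): [0], [1], [2], [3], [4], [5], [6]
  1-simplices (9): [0,2], [0,4], [1,4], [1,5], [2,4], [3,4], [3,6], [4,5], [4,6]

giving chain groups C_0 ≅ Z^7, C_1 ≅ Z^9.

Boundary ∂_1: C_1 → C_0 maps an edge to its endpoints' difference, ∂[p,q] = q − p. For instance
  ∂[0,2] = [2] − [0].
The resulting 7×9 matrix has rank 6, and its Smith normal form has invariant factors (1,1,1,1,1,1).

Reading off H_k = ker ∂_k / im ∂_{k+1}:

  H_0: rank C_0 − rank ∂_1 = 7 − 6 = 1, and the invariant factors of ∂_1 are all 1, so H_0 = Z.
  H_1: rank ker ∂_1 − rank ∂_2 = (9 − 6) − 0 = 3, and there is no ∂_2, so H_1 = Z^3.

As a check, the Euler characteristic is 7 − 9 = -2, which agrees with 1 − 3 = -2.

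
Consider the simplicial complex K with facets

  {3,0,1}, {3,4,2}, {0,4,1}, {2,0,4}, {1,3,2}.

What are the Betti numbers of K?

b_0 = 1, b_1 = 1, b_2 = 0.

Fix the vertex order 0 < 1 < 2 < 3 < 4 and write every simplex with vertices in increasing order. Then dim K = 2 and the simplices of K are:

  0-simplices (5): [0], [1], [2], [3], [4]
  1-simplices (10): [0,1], [0,2], [0,3], [0,4], [1,2], [1,3], [1,4], [2,3], [2,4], [3,4]
  2-simplices (5): [0,1,3], [0,1,4], [0,2,4], [1,2,3], [2,3,4]

Hence C_0 ≅ Z^5, C_1 ≅ Z^10, C_2 ≅ Z^5.

∂_1: C_1 → C_0 sends each edge [p,q] (with p < q) to q − p. For instance
  ∂[0,3] = [3] − [0].
This gives a 5×10 integer matrix of rank 4; reducing to Smith normal form yields diagonal entries (1,1,1,1).

∂_2: C_2 → C_1 maps a triangle to the signed sum of its edges. For instance
  ∂[2,3,4] = [3,4] − [2,4] + [2,3],
  ∂[0,2,4] = [2,4] − [0,4] + [0,2].
As a 10×5 matrix over Z this has rank 5, with invariant factors (1,1,1,1,1).

Reading off H_k = ker ∂_k / im ∂_{k+1}:

  H_0: rank C_0 − rank ∂_1 = 5 − 4 = 1, and the invariant factors of ∂_1 are all 1, so H_0 ≅ Z.
  H_1: rank ker ∂_1 − rank ∂_2 = (10 − 4) − 5 = 1, and the invariant factors of ∂_2 are all 1, so H_1 ≅ Z.
  H_2: rank ker ∂_2 − rank ∂_3 = (5 − 5) − 0 = 0, and there is no ∂_3, so H_2 ≅ 0.

Hence the Betti numbers are b_0 = 1, b_1 = 1, b_2 = 0.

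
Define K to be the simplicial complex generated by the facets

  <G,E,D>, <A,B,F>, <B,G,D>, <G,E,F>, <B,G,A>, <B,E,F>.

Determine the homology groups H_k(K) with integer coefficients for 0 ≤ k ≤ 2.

Take the total order A < B < D < E < F < G on the vertex set. Then K (dimension 2) consists of the simplices:

  0-simplices (6): A, B, D, E, F, G
  1-simplices (12): AB, AF, AG, BD, BE, BF, BG, DE, DG, EF, EG, FG
  2-simplices (6): ABF, ABG, BDG, BEF, DEG, EFG

so the chain groups are C_0 ≅ Z^6, C_1 ≅ Z^12, C_2 ≅ Z^6.

Boundary ∂_1: C_1 → C_0 is given by ∂[p,q] = [q] − [p]. For instance
  ∂AG = G − A.
The 6×12 boundary matrix has rank 5 and Smith normal form diag(1,1,1,1,1).

The boundary map ∂_2: C_2 → C_1 acts by ∂[p,q,r] = [q,r] − [p,r] + [p,q]. For instance
  ∂BDG = DG − BG + BD,
  ∂DEG = EG − DG + DE.
The resulting 12×6 matrix has rank 6, and its Smith normal form has invariant factors (1,1,1,1,1,1).

Reading off H_k = ker ∂_k / im ∂_{k+1}:

  H_0: rank C_0 − rank ∂_1 = 6 − 5 = 1, and the invariant factors of ∂_1 are all 1, so H_0 = Z.
  H_1: rank ker ∂_1 − rank ∂_2 = (12 − 5) − 6 = 1, and the invariant factors of ∂_2 are all 1, so H_1 = Z.
  H_2: rank ker ∂_2 − rank ∂_3 = (6 − 6) − 0 = 0, and there is no ∂_3, so H_2 = 0.

(K is a triangulation of the cylinder S^1 x I.)

H_0 = Z,  H_1 = Z,  H_2 = 0.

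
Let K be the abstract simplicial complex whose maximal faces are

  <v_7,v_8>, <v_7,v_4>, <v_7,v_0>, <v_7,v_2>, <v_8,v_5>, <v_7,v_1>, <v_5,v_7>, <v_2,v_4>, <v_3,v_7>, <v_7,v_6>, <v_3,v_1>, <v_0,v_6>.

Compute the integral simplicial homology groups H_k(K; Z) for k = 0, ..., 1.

H_0 = Z,  H_1 = Z^4.

Take the total order v_0 < v_1 < v_2 < v_3 < v_4 < v_5 < v_6 < v_7 < v_8 on the vertex set. Then K (dimension 1) consists of the simplices:

  0-simplices (9): [v_0], [v_1], [v_2], [v_3], [v_4], [v_5], [v_6], [v_7], [v_8]
  1-simplices (12): [v_0,v_6], [v_0,v_7], [v_1,v_3], [v_1,v_7], [v_2,v_4], [v_2,v_7], [v_3,v_7], [v_4,v_7], [v_5,v_7], [v_5,v_8], [v_6,v_7], [v_7,v_8]

giving chain groups C_0 ≅ Z^9, C_1 ≅ Z^12.

The boundary map ∂_1: C_1 → C_0 is given by ∂[p,q] = [q] − [p]. For instance
  ∂[v_0,v_6] = [v_6] − [v_0].
As a 9×12 matrix over Z this has rank 8, with invariant factors (1,1,1,1,1,1,1,1).

From H_k ≅ ker(∂_k) / im(∂_{k+1}) we obtain:

  H_0: rank C_0 − rank ∂_1 = 9 − 8 = 1, and the invariant factors of ∂_1 are all 1, so H_0 = Z.
  H_1: rank ker ∂_1 − rank ∂_2 = (12 − 8) − 0 = 4, and there is no ∂_2, so H_1 = Z^4.

As a check, the Euler characteristic is 9 − 12 = -3, which agrees with 1 − 4 = -3.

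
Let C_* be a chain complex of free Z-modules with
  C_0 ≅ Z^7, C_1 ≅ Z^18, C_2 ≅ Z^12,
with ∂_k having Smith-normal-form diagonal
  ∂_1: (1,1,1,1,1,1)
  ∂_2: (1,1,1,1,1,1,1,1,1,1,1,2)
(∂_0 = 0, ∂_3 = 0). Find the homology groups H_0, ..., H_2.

H_0: b_0 = 7 − 0 − 6 = 1; torsion from ∂_1 factors > 1: none. So H_0 = Z.
H_1: b_1 = 18 − 6 − 12 = 0; torsion from ∂_2 factors > 1: [2]. So H_1 = Z/2Z.
H_2: b_2 = 12 − 12 − 0 = 0; torsion from ∂_3 factors > 1: none. So H_2 = 0.

H_0 = Z,  H_1 = Z/2Z,  H_2 = 0.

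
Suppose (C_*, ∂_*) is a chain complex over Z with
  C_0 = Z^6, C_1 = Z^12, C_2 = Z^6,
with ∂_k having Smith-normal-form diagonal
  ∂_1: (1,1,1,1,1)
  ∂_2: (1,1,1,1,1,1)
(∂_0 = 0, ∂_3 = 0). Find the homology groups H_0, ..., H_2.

H_0 ≅ Z,  H_1 ≅ Z,  H_2 = 0.

H_0: b_0 = 6 − 0 − 5 = 1; torsion from ∂_1 factors > 1: none. So H_0 ≅ Z.
H_1: b_1 = 12 − 5 − 6 = 1; torsion from ∂_2 factors > 1: none. So H_1 ≅ Z.
H_2: b_2 = 6 − 6 − 0 = 0; torsion from ∂_3 factors > 1: none. So H_2 ≅ 0.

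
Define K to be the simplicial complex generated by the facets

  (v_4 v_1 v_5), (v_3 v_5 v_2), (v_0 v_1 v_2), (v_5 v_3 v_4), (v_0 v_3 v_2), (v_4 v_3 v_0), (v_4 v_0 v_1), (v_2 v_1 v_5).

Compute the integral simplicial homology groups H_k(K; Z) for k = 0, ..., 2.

Take the total order v_0 < v_1 < v_2 < v_3 < v_4 < v_5 on the vertex set. Then K (dimension 2) consists of the simplices:

  0-simplices (6): [v_0], [v_1], [v_2], [v_3], [v_4], [v_5]
  1-simplices (12): [v_0,v_1], [v_0,v_2], [v_0,v_3], [v_0,v_4], [v_1,v_2], [v_1,v_4], [v_1,v_5], [v_2,v_3], [v_2,v_5], [v_3,v_4], [v_3,v_5], [v_4,v_5]
  2-simplices (8): [v_0,v_1,v_2], [v_0,v_1,v_4], [v_0,v_2,v_3], [v_0,v_3,v_4], [v_1,v_2,v_5], [v_1,v_4,v_5], [v_2,v_3,v_5], [v_3,v_4,v_5]

giving chain groups C_0 ≅ Z^6, C_1 ≅ Z^12, C_2 ≅ Z^8.

∂_1: C_1 → C_0 is given by ∂[p,q] = [q] − [p].
The resulting 6×12 matrix has rank 5, and its Smith normal form has invariant factors (1,1,1,1,1).

The boundary map ∂_2: C_2 → C_1 sends each 2-simplex [p,q,r] to [q,r] − [p,r] + [p,q]. For instance
  ∂[v_0,v_1,v_2] = [v_1,v_2] − [v_0,v_2] + [v_0,v_1],
  ∂[v_0,v_2,v_3] = [v_2,v_3] − [v_0,v_3] + [v_0,v_2].
The 12×8 boundary matrix has rank 7 and Smith normal form diag(1,1,1,1,1,1,1).

From H_k ≅ ker(∂_k) / im(∂_{k+1}) we obtain:

  H_0: rank C_0 − rank ∂_1 = 6 − 5 = 1, and the invariant factors of ∂_1 are all 1, so H_0 = Z.
  H_1: rank ker ∂_1 − rank ∂_2 = (12 − 5) − 7 = 0, and the invariant factors of ∂_2 are all 1, so H_1 = 0.
  H_2: rank ker ∂_2 − rank ∂_3 = (8 − 7) − 0 = 1, and there is no ∂_3, so H_2 = Z.

H_0 ≅ Z,  H_1 = 0,  H_2 ≅ Z.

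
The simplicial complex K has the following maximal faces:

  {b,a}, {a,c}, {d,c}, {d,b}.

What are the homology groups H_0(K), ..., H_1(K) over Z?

H_0 ≅ Z,  H_1 ≅ Z.

Fix the vertex order a < b < c < d and write every simplex with vertices in increasing order. Then dim K = 1 and the simplices of K are:

  0-simplices (4): a, b, c, d
  1-simplices (4): ab, ac, bd, cd

giving chain groups C_0 ≅ Z^4, C_1 ≅ Z^4.

Boundary ∂_1: C_1 → C_0 is given by ∂[p,q] = [q] − [p].
The 4×4 boundary matrix has rank 3 and Smith normal form diag(1,1,1).

Computing H_k = (kernel of ∂_k) / (image of ∂_{k+1}):

  H_0: rank C_0 − rank ∂_1 = 4 − 3 = 1, and the invariant factors of ∂_1 are all 1, so H_0 ≅ Z.
  H_1: rank ker ∂_1 − rank ∂_2 = (4 − 3) − 0 = 1, and there is no ∂_2, so H_1 ≅ Z.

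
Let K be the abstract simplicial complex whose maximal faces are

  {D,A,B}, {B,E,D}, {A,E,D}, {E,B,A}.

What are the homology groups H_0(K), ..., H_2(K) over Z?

K has 4 vertices, 6 edges, 4 triangles.
rank ∂_0 = 0, rank ∂_1 = 3 ⇒ b_0 = 4 − 0 − 3 = 1; all invariant factors of ∂_1 are 1 so no torsion. So H_0 ≅ Z.
rank ∂_1 = 3, rank ∂_2 = 3 ⇒ b_1 = 6 − 3 − 3 = 0; all invariant factors of ∂_2 are 1 so no torsion. So H_1 ≅ 0.
rank ∂_2 = 3, rank ∂_3 = 0 ⇒ b_2 = 4 − 3 − 0 = 1. So H_2 ≅ Z.

H_0 ≅ Z,  H_1 = 0,  H_2 ≅ Z.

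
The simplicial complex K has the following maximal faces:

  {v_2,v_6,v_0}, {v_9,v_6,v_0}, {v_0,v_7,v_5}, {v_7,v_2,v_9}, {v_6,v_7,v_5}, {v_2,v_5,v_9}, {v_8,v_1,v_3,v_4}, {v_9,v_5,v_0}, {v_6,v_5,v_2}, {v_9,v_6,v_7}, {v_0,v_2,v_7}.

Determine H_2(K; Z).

H_2 ≅ 0.

K has 10 vertices, 21 edges, 14 triangles, 1 3-simplex.
rank ∂_2 = 13, rank ∂_3 = 1 ⇒ b_2 = 14 − 13 − 1 = 0; all invariant factors of ∂_3 are 1 so no torsion. So H_2 ≅ 0.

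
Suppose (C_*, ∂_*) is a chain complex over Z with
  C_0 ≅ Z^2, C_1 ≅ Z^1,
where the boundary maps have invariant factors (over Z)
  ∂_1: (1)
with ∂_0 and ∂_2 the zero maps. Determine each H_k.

H_0 ≅ Z,  H_1 = 0.

H_0: b_0 = 2 − 0 − 1 = 1; torsion from ∂_1 factors > 1: none. So H_0 ≅ Z.
H_1: b_1 = 1 − 1 − 0 = 0; torsion from ∂_2 factors > 1: none. So H_1 ≅ 0.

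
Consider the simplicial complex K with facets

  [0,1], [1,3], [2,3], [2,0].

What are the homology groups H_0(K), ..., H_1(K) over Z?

H_0 = Z,  H_1 = Z.

Fix the vertex order 0 < 1 < 2 < 3 and write every simplex with vertices in increasing order. Then dim K = 1 and the simplices of K are:

  0-simplices (4): [0], [1], [2], [3]
  1-simplices (4): [0,1], [0,2], [1,3], [2,3]

Hence C_0 ≅ Z^4, C_1 ≅ Z^4.

Boundary ∂_1: C_1 → C_0 maps an edge to its endpoints' difference, ∂[p,q] = q − p. For instance
  ∂[0,1] = [1] − [0].
As a 4×4 matrix over Z this has rank 3, with invariant factors (1,1,1).

Reading off H_k = ker ∂_k / im ∂_{k+1}:

  H_0: rank C_0 − rank ∂_1 = 4 − 3 = 1, and the invariant factors of ∂_1 are all 1, so H_0 ≅ Z.
  H_1: rank ker ∂_1 − rank ∂_2 = (4 − 3) − 0 = 1, and there is no ∂_2, so H_1 ≅ Z.

As a check, the Euler characteristic is 4 − 4 = 0, which agrees with 1 − 1 = 0.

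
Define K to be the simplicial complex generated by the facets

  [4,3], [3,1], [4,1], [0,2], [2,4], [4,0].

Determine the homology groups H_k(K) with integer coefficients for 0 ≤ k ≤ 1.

H_0 ≅ Z,  H_1 ≅ Z^2.

K has 5 vertices, 6 edges.
rank ∂_0 = 0, rank ∂_1 = 4 ⇒ b_0 = 5 − 0 − 4 = 1; all invariant factors of ∂_1 are 1 so no torsion. So H_0 ≅ Z.
rank ∂_1 = 4, rank ∂_2 = 0 ⇒ b_1 = 6 − 4 − 0 = 2. So H_1 ≅ Z^2.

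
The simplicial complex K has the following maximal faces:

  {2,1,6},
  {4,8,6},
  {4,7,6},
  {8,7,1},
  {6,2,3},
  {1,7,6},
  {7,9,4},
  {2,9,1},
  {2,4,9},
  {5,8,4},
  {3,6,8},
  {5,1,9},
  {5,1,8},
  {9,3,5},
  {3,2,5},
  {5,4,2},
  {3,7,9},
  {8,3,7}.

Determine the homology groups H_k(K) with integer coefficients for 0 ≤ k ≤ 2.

H_0 ≅ Z,  H_1 ≅ Z × Z/2,  H_2 = 0.

K has 9 vertices, 27 edges, 18 triangles.
rank ∂_0 = 0, rank ∂_1 = 8 ⇒ b_0 = 9 − 0 − 8 = 1; all invariant factors of ∂_1 are 1 so no torsion. So H_0 = Z.
rank ∂_1 = 8, rank ∂_2 = 18 ⇒ b_1 = 27 − 8 − 18 = 1; ∂_2 has invariant factor(s) [2] giving torsion. So H_1 = Z × Z/2.
rank ∂_2 = 18, rank ∂_3 = 0 ⇒ b_2 = 18 − 18 − 0 = 0. So H_2 = 0.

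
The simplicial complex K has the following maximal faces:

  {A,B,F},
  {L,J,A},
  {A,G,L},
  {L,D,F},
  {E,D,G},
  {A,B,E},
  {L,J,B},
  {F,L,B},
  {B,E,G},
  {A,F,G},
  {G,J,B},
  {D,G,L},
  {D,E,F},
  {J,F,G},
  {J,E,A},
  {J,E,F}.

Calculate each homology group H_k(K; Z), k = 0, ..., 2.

Fix the vertex order A < B < D < E < F < G < J < L and write every simplex with vertices in increasing order. Then dim K = 2 and the simplices of K are:

  0-simplices (8): A, B, D, E, F, G, J, L
  1-simplices (24): AB, AE, AF, AG, AJ, AL, BE, BF, BG, BJ, BL, DE, DF, DG, DL, EF, EG, EJ, FG, FJ, FL, GJ, GL, JL
  2-simplices (16): ABE, ABF, AEJ, AFG, AGL, AJL, BEG, BFL, BGJ, BJL, DEF, DEG, DFL, DGL, EFJ, FGJ

giving chain groups C_0 ≅ Z^8, C_1 ≅ Z^24, C_2 ≅ Z^16.

∂_1: C_1 → C_0 maps an edge to its endpoints' difference, ∂[p,q] = q − p. For instance
  ∂BG = G − B.
This gives a 8×24 integer matrix of rank 7; reducing to Smith normal form yields diagonal entries (1,1,1,1,1,1,1).

The boundary map ∂_2: C_2 → C_1 sends each 2-simplex [p,q,r] to [q,r] − [p,r] + [p,q]. For instance
  ∂BFL = FL − BL + BF,
  ∂AJL = JL − AL + AJ.
The 24×16 boundary matrix has rank 15 and Smith normal form diag(1,1,1,1,1,1,1,1,1,1,1,1,1,1,1).

From H_k ≅ ker(∂_k) / im(∂_{k+1}) we obtain:

  H_0: rank C_0 − rank ∂_1 = 8 − 7 = 1, and the invariant factors of ∂_1 are all 1, so H_0 ≅ Z.
  H_1: rank ker ∂_1 − rank ∂_2 = (24 − 7) − 15 = 2, and the invariant factors of ∂_2 are all 1, so H_1 ≅ Z^2.
  H_2: rank ker ∂_2 − rank ∂_3 = (16 − 15) − 0 = 1, and there is no ∂_3, so H_2 ≅ Z.

H_0 ≅ Z,  H_1 ≅ Z^2,  H_2 ≅ Z.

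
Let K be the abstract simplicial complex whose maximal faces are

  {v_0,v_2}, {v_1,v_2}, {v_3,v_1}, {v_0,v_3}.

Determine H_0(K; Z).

H_0 ≅ Z.

Fix the vertex order v_0 < v_1 < v_2 < v_3 and write every simplex with vertices in increasing order. Then dim K = 1 and the simplices of K are:

  0-simplices (4): [v_0], [v_1], [v_2], [v_3]
  1-simplices (4): [v_0,v_2], [v_0,v_3], [v_1,v_2], [v_1,v_3]

Hence C_0 ≅ Z^4, C_1 ≅ Z^4.

∂_1: C_1 → C_0 is given by ∂[p,q] = [q] − [p]. For instance
  ∂[v_1,v_2] = [v_2] − [v_1].
The resulting 4×4 matrix has rank 3, and its Smith normal form has invariant factors (1,1,1).

From H_k ≅ ker(∂_k) / im(∂_{k+1}) we obtain:

  H_0: rank C_0 − rank ∂_1 = 4 − 3 = 1, and the invariant factors of ∂_1 are all 1, so H_0 ≅ Z.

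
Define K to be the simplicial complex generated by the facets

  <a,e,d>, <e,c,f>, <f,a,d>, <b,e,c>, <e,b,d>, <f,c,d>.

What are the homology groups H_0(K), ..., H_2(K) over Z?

H_0 = Z,  H_1 = Z,  H_2 = 0.

Order the vertices as a < b < c < d < e < f. Listing each simplex with vertices in this order, K has dimension 2 with simplices:

  0-simplices (6): a, b, c, d, e, f
  1-simplices (12): ad, ae, af, bc, bd, be, cd, ce, cf, de, df, ef
  2-simplices (6): ade, adf, bce, bde, cdf, cef

Hence C_0 ≅ Z^6, C_1 ≅ Z^12, C_2 ≅ Z^6.

∂_1: C_1 → C_0 is given by ∂[p,q] = [q] − [p]. For instance
  ∂de = e − d.
This gives a 6×12 integer matrix of rank 5; reducing to Smith normal form yields diagonal entries (1,1,1,1,1).

The boundary map ∂_2: C_2 → C_1 acts by ∂[p,q,r] = [q,r] − [p,r] + [p,q]. For instance
  ∂cef = ef − cf + ce,
  ∂adf = df − af + ad.
The resulting 12×6 matrix has rank 6, and its Smith normal form has invariant factors (1,1,1,1,1,1).

Reading off H_k = ker ∂_k / im ∂_{k+1}:

  H_0: rank C_0 − rank ∂_1 = 6 − 5 = 1, and the invariant factors of ∂_1 are all 1, so H_0 = Z.
  H_1: rank ker ∂_1 − rank ∂_2 = (12 − 5) − 6 = 1, and the invariant factors of ∂_2 are all 1, so H_1 = Z.
  H_2: rank ker ∂_2 − rank ∂_3 = (6 − 6) − 0 = 0, and there is no ∂_3, so H_2 = 0.

As a check, the Euler characteristic is 6 − 12 + 6 = 0, which agrees with 1 − 1 + 0 = 0.
(K is a triangulation of the cylinder S^1 x I.)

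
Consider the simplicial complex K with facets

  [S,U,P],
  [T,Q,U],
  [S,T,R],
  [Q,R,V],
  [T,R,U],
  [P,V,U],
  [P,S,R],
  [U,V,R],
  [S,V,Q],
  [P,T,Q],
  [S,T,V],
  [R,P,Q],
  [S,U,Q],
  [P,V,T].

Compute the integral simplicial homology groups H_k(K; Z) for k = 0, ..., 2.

We work with the vertex ordering P < Q < R < S < T < U < V. The simplices of K, each written with vertices in increasing order, are:

  0-simplices (7): P, Q, R, S, T, U, V
  1-simplices (21): PQ, PR, PS, PT, PU, PV, QR, QS, QT, QU, QV, RS, RT, RU, RV, ST, SU, SV, TU, TV, UV
  2-simplices (14): PQR, PQT, PRS, PSU, PTV, PUV, QRV, QSU, QSV, QTU, RST, RTU, RUV, STV

Hence C_0 ≅ Z^7, C_1 ≅ Z^21, C_2 ≅ Z^14.

Boundary ∂_1: C_1 → C_0 is given by ∂[p,q] = [q] − [p].
As a 7×21 matrix over Z this has rank 6, with invariant factors (1,1,1,1,1,1).

Boundary ∂_2: C_2 → C_1 acts by ∂[p,q,r] = [q,r] − [p,r] + [p,q]. For instance
  ∂PQR = QR − PR + PQ,
  ∂QRV = RV − QV + QR.
This gives a 21×14 integer matrix of rank 13; reducing to Smith normal form yields diagonal entries (1,1,1,1,1,1,1,1,1,1,1,1,1).

Reading off H_k = ker ∂_k / im ∂_{k+1}:

  H_0: rank C_0 − rank ∂_1 = 7 − 6 = 1, and the invariant factors of ∂_1 are all 1, so H_0 ≅ Z.
  H_1: rank ker ∂_1 − rank ∂_2 = (21 − 6) − 13 = 2, and the invariant factors of ∂_2 are all 1, so H_1 ≅ Z^2.
  H_2: rank ker ∂_2 − rank ∂_3 = (14 − 13) − 0 = 1, and there is no ∂_3, so H_2 ≅ Z.

(K is a triangulation of the torus T^2.)

H_0 = Z,  H_1 = Z^2,  H_2 = Z.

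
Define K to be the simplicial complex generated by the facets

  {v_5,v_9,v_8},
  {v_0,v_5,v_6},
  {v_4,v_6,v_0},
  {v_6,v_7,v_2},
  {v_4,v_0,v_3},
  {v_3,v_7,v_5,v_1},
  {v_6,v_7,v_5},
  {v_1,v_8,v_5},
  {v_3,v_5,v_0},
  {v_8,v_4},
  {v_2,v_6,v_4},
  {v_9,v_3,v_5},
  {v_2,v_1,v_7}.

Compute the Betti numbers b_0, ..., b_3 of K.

Order the vertices as v_0 < v_1 < v_2 < v_3 < v_4 < v_5 < v_6 < v_7 < v_8 < v_9. Listing each simplex with vertices in this order, K has dimension 3 with simplices:

  0-simplices (10): [v_0], [v_1], [v_2], [v_3], [v_4], [v_5], [v_6], [v_7], [v_8], [v_9]
  1-simplices (24): (24 of them)
  2-simplices (15): (15 of them)
  3-simplices (1): [v_1,v_3,v_5,v_7]

giving chain groups C_0 ≅ Z^10, C_1 ≅ Z^24, C_2 ≅ Z^15, C_3 ≅ Z^1.

The boundary map ∂_1: C_1 → C_0 sends each edge [p,q] (with p < q) to q − p.
The 10×24 boundary matrix has rank 9 and Smith normal form diag(1,1,1,1,1,1,1,1,1).

Boundary ∂_2: C_2 → C_1 sends each 2-simplex [p,q,r] to [q,r] − [p,r] + [p,q]. For instance
  ∂[v_1,v_5,v_8] = [v_5,v_8] − [v_1,v_8] + [v_1,v_5],
  ∂[v_0,v_3,v_4] = [v_3,v_4] − [v_0,v_4] + [v_0,v_3].
This gives a 24×15 integer matrix of rank 14; reducing to Smith normal form yields diagonal entries (1,1,1,1,1,1,1,1,1,1,1,1,1,1).

∂_3: C_3 → C_2 sends each 3-simplex σ to the alternating sum Σ_i (−1)^i (σ with its i-th vertex removed). For instance
  ∂[v_1,v_3,v_5,v_7] = [v_3,v_5,v_7] − [v_1,v_5,v_7] + [v_1,v_3,v_7] − [v_1,v_3,v_5].
The 15×1 boundary matrix has rank 1 and Smith normal form diag(1).

From H_k ≅ ker(∂_k) / im(∂_{k+1}) we obtain:

  H_0: rank C_0 − rank ∂_1 = 10 − 9 = 1, and the invariant factors of ∂_1 are all 1, so H_0 ≅ Z.
  H_1: rank ker ∂_1 − rank ∂_2 = (24 − 9) − 14 = 1, and the invariant factors of ∂_2 are all 1, so H_1 ≅ Z.
  H_2: rank ker ∂_2 − rank ∂_3 = (15 − 14) − 1 = 0, and the invariant factors of ∂_3 are all 1, so H_2 ≅ 0.
  H_3: rank ker ∂_3 − rank ∂_4 = (1 − 1) − 0 = 0, and there is no ∂_4, so H_3 ≅ 0.

As a check, the Euler characteristic is 10 − 24 + 15 − 1 = 0, which agrees with 1 − 1 + 0 − 0 = 0.

Hence the Betti numbers are b_0 = 1, b_1 = 1, b_2 = 0, b_3 = 0.

b_0 = 1, b_1 = 1, b_2 = 0, b_3 = 0.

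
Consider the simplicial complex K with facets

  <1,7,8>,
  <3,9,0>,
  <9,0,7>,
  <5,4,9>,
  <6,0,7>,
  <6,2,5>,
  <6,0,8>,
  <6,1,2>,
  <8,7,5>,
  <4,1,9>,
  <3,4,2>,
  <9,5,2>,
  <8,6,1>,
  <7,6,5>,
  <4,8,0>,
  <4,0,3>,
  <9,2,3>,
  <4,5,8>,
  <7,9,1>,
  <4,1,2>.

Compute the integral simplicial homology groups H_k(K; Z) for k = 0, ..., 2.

H_0 = Z,  H_1 = Z ⊕ Z/2,  H_2 = 0.

Fix the vertex order 0 < 1 < 2 < 3 < 4 < 5 < 6 < 7 < 8 < 9 and write every simplex with vertices in increasing order. Then dim K = 2 and the simplices of K are:

  0-simplices (10): [0], [1], [2], [3], [4], [5], [6], [7], [8], [9]
  1-simplices (30): (30 of them)
  2-simplices (20): (20 of them)

so the chain groups are C_0 ≅ Z^10, C_1 ≅ Z^30, C_2 ≅ Z^20.

The boundary map ∂_1: C_1 → C_0 sends each edge [p,q] (with p < q) to q − p. For instance
  ∂[2,4] = [4] − [2].
This gives a 10×30 integer matrix of rank 9; reducing to Smith normal form yields diagonal entries (1,1,1,1,1,1,1,1,1).

Boundary ∂_2: C_2 → C_1 sends each 2-simplex [p,q,r] to [q,r] − [p,r] + [p,q]. For instance
  ∂[1,2,4] = [2,4] − [1,4] + [1,2],
  ∂[0,4,8] = [4,8] − [0,8] + [0,4].
This gives a 30×20 integer matrix of rank 20; reducing to Smith normal form yields diagonal entries (1,1,1,1,1,1,1,1,1,1,1,1,1,1,1,1,1,1,1,2).

Now H_k = ker ∂_k / im ∂_{k+1}, so:

  H_0: rank C_0 − rank ∂_1 = 10 − 9 = 1, and the invariant factors of ∂_1 are all 1, so H_0 ≅ Z.
  H_1: rank ker ∂_1 − rank ∂_2 = (30 − 9) − 20 = 1, and ∂_2 has invariant factor 2 > 1, so H_1 ≅ Z ⊕ Z/2.
  H_2: rank ker ∂_2 − rank ∂_3 = (20 − 20) − 0 = 0, and there is no ∂_3, so H_2 ≅ 0.

As a check, the Euler characteristic is 10 − 30 + 20 = 0, which agrees with 1 − 1 + 0 = 0.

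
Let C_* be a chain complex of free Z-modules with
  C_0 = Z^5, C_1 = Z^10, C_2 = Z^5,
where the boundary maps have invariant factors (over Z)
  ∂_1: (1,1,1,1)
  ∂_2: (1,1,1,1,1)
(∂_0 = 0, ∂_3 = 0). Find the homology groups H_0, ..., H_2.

H_0: b_0 = 5 − 0 − 4 = 1; torsion from ∂_1 factors > 1: none. So H_0 ≅ Z.
H_1: b_1 = 10 − 4 − 5 = 1; torsion from ∂_2 factors > 1: none. So H_1 ≅ Z.
H_2: b_2 = 5 − 5 − 0 = 0; torsion from ∂_3 factors > 1: none. So H_2 ≅ 0.

H_0 ≅ Z,  H_1 ≅ Z,  H_2 = 0.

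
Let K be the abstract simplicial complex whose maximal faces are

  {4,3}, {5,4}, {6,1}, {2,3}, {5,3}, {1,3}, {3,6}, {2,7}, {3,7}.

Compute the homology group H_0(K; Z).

Fix the vertex order 1 < 2 < 3 < 4 < 5 < 6 < 7 and write every simplex with vertices in increasing order. Then dim K = 1 and the simplices of K are:

  0-simplices (7): [1], [2], [3], [4], [5], [6], [7]
  1-simplices (9): [1,3], [1,6], [2,3], [2,7], [3,4], [3,5], [3,6], [3,7], [4,5]

Hence C_0 ≅ Z^7, C_1 ≅ Z^9.

Boundary ∂_1: C_1 → C_0 maps an edge to its endpoints' difference, ∂[p,q] = q − p.
This gives a 7×9 integer matrix of rank 6; reducing to Smith normal form yields diagonal entries (1,1,1,1,1,1).

Now H_k = ker ∂_k / im ∂_{k+1}, so:

  H_0: rank C_0 − rank ∂_1 = 7 − 6 = 1, and the invariant factors of ∂_1 are all 1, so H_0 = Z.

(K is a triangulation of a wedge of 3 circles.)

H_0 = Z.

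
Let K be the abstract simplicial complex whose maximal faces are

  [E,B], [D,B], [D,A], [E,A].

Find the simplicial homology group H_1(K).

H_1 = Z.

K has 4 vertices, 4 edges.
rank ∂_1 = 3, rank ∂_2 = 0 ⇒ b_1 = 4 − 3 − 0 = 1. So H_1 ≅ Z.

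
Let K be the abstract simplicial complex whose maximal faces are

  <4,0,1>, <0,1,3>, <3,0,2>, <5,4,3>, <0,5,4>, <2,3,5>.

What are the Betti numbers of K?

Order the vertices as 0 < 1 < 2 < 3 < 4 < 5. Listing each simplex with vertices in this order, K has dimension 2 with simplices:

  0-simplices (6): [0], [1], [2], [3], [4], [5]
  1-simplices (12): [0,1], [0,2], [0,3], [0,4], [0,5], [1,3], [1,4], [2,3], [2,5], [3,4], [3,5], [4,5]
  2-simplices (6): [0,1,3], [0,1,4], [0,2,3], [0,4,5], [2,3,5], [3,4,5]

giving chain groups C_0 ≅ Z^6, C_1 ≅ Z^12, C_2 ≅ Z^6.

∂_1: C_1 → C_0 is given by ∂[p,q] = [q] − [p].
The resulting 6×12 matrix has rank 5, and its Smith normal form has invariant factors (1,1,1,1,1).

Boundary ∂_2: C_2 → C_1 maps a triangle to the signed sum of its edges. For instance
  ∂[0,2,3] = [2,3] − [0,3] + [0,2],
  ∂[0,1,4] = [1,4] − [0,4] + [0,1].
The resulting 12×6 matrix has rank 6, and its Smith normal form has invariant factors (1,1,1,1,1,1).

Reading off H_k = ker ∂_k / im ∂_{k+1}:

  H_0: rank C_0 − rank ∂_1 = 6 − 5 = 1, and the invariant factors of ∂_1 are all 1, so H_0 = Z.
  H_1: rank ker ∂_1 − rank ∂_2 = (12 − 5) − 6 = 1, and the invariant factors of ∂_2 are all 1, so H_1 = Z.
  H_2: rank ker ∂_2 − rank ∂_3 = (6 − 6) − 0 = 0, and there is no ∂_3, so H_2 = 0.

(K is a triangulation of the cylinder S^1 x I.)

Hence the Betti numbers are b_0 = 1, b_1 = 1, b_2 = 0.

b_0 = 1, b_1 = 1, b_2 = 0.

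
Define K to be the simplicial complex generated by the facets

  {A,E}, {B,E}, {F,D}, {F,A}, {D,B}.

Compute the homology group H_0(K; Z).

Take the total order A < B < D < E < F on the vertex set. Then K (dimension 1) consists of the simplices:

  0-simplices (5): A, B, D, E, F
  1-simplices (5): AE, AF, BD, BE, DF

Hence C_0 ≅ Z^5, C_1 ≅ Z^5.

∂_1: C_1 → C_0 is given by ∂[p,q] = [q] − [p]. For instance
  ∂DF = F − D.
The 5×5 boundary matrix has rank 4 and Smith normal form diag(1,1,1,1).

Computing H_k = (kernel of ∂_k) / (image of ∂_{k+1}):

  H_0: rank C_0 − rank ∂_1 = 5 − 4 = 1, and the invariant factors of ∂_1 are all 1, so H_0 = Z.

H_0 = Z.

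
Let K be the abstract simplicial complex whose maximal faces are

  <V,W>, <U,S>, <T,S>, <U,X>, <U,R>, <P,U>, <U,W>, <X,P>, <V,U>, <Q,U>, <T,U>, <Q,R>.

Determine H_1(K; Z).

K has 9 vertices, 12 edges.
rank ∂_1 = 8, rank ∂_2 = 0 ⇒ b_1 = 12 − 8 − 0 = 4. So H_1 = Z^4.

H_1 ≅ Z^4.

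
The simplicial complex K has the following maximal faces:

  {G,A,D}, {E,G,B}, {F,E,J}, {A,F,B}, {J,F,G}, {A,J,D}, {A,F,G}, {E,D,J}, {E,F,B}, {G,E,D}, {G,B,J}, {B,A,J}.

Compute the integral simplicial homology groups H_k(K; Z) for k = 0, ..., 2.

Take the total order A < B < D < E < F < G < J on the vertex set. Then K (dimension 2) consists of the simplices:

  0-simplices (7): A, B, D, E, F, G, J
  1-simplices (18): AB, AD, AF, AG, AJ, BE, BF, BG, BJ, DE, DG, DJ, EF, EG, EJ, FG, FJ, GJ
  2-simplices (12): ABF, ABJ, ADG, ADJ, AFG, BEF, BEG, BGJ, DEG, DEJ, EFJ, FGJ

so the chain groups are C_0 ≅ Z^7, C_1 ≅ Z^18, C_2 ≅ Z^12.

The boundary map ∂_1: C_1 → C_0 is given by ∂[p,q] = [q] − [p]. For instance
  ∂DJ = J − D.
This gives a 7×18 integer matrix of rank 6; reducing to Smith normal form yields diagonal entries (1,1,1,1,1,1).

∂_2: C_2 → C_1 maps a triangle to the signed sum of its edges. For instance
  ∂DEJ = EJ − DJ + DE,
  ∂ABJ = BJ − AJ + AB.
The resulting 18×12 matrix has rank 12, and its Smith normal form has invariant factors (1,1,1,1,1,1,1,1,1,1,1,2).

Reading off H_k = ker ∂_k / im ∂_{k+1}:

  H_0: rank C_0 − rank ∂_1 = 7 − 6 = 1, and the invariant factors of ∂_1 are all 1, so H_0 ≅ Z.
  H_1: rank ker ∂_1 − rank ∂_2 = (18 − 6) − 12 = 0, and ∂_2 has invariant factor 2 > 1, so H_1 ≅ Z/2.
  H_2: rank ker ∂_2 − rank ∂_3 = (12 − 12) − 0 = 0, and there is no ∂_3, so H_2 ≅ 0.

H_0 ≅ Z,  H_1 ≅ Z/2,  H_2 = 0.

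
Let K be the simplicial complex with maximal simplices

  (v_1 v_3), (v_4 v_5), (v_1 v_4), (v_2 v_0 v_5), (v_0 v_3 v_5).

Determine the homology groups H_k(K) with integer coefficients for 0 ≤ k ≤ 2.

Order the vertices as v_0 < v_1 < v_2 < v_3 < v_4 < v_5. Listing each simplex with vertices in this order, K has dimension 2 with simplices:

  0-simplices (6): [v_0], [v_1], [v_2], [v_3], [v_4], [v_5]
  1-simplices (8): [v_0,v_2], [v_0,v_3], [v_0,v_5], [v_1,v_3], [v_1,v_4], [v_2,v_5], [v_3,v_5], [v_4,v_5]
  2-simplices (2): [v_0,v_2,v_5], [v_0,v_3,v_5]

giving chain groups C_0 ≅ Z^6, C_1 ≅ Z^8, C_2 ≅ Z^2.

∂_1: C_1 → C_0 maps an edge to its endpoints' difference, ∂[p,q] = q − p. For instance
  ∂[v_2,v_5] = [v_5] − [v_2].
This gives a 6×8 integer matrix of rank 5; reducing to Smith normal form yields diagonal entries (1,1,1,1,1).

Boundary ∂_2: C_2 → C_1 sends each 2-simplex [p,q,r] to [q,r] − [p,r] + [p,q]. For instance
  ∂[v_0,v_2,v_5] = [v_2,v_5] − [v_0,v_5] + [v_0,v_2],
  ∂[v_0,v_3,v_5] = [v_3,v_5] − [v_0,v_5] + [v_0,v_3].
As a 8×2 matrix over Z this has rank 2, with invariant factors (1,1).

Reading off H_k = ker ∂_k / im ∂_{k+1}:

  H_0: rank C_0 − rank ∂_1 = 6 − 5 = 1, and the invariant factors of ∂_1 are all 1, so H_0 = Z.
  H_1: rank ker ∂_1 − rank ∂_2 = (8 − 5) − 2 = 1, and the invariant factors of ∂_2 are all 1, so H_1 = Z.
  H_2: rank ker ∂_2 − rank ∂_3 = (2 − 2) − 0 = 0, and there is no ∂_3, so H_2 = 0.

H_0 = Z,  H_1 = Z,  H_2 = 0.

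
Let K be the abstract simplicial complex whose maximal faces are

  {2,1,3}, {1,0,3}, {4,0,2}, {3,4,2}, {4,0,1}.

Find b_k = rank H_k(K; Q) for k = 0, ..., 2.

K has 5 vertices, 10 edges, 5 triangles.
rank ∂_0 = 0, rank ∂_1 = 4 ⇒ b_0 = 5 − 0 − 4 = 1; all invariant factors of ∂_1 are 1 so no torsion. So H_0 = Z.
rank ∂_1 = 4, rank ∂_2 = 5 ⇒ b_1 = 10 − 4 − 5 = 1; all invariant factors of ∂_2 are 1 so no torsion. So H_1 = Z.
rank ∂_2 = 5, rank ∂_3 = 0 ⇒ b_2 = 5 − 5 − 0 = 0. So H_2 = 0.

b_0 = 1, b_1 = 1, b_2 = 0.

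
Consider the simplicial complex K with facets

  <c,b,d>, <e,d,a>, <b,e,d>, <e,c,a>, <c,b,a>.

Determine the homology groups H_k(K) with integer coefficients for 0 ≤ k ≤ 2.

H_0 ≅ Z,  H_1 ≅ Z,  H_2 = 0.

K has 5 vertices, 10 edges, 5 triangles.
rank ∂_0 = 0, rank ∂_1 = 4 ⇒ b_0 = 5 − 0 − 4 = 1; all invariant factors of ∂_1 are 1 so no torsion. So H_0 ≅ Z.
rank ∂_1 = 4, rank ∂_2 = 5 ⇒ b_1 = 10 − 4 − 5 = 1; all invariant factors of ∂_2 are 1 so no torsion. So H_1 ≅ Z.
rank ∂_2 = 5, rank ∂_3 = 0 ⇒ b_2 = 5 − 5 − 0 = 0. So H_2 ≅ 0.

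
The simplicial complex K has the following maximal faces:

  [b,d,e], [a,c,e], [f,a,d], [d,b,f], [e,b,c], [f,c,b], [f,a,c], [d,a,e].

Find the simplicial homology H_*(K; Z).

H_0 ≅ Z,  H_1 = 0,  H_2 ≅ Z.

Order the vertices as a < b < c < d < e < f. Listing each simplex with vertices in this order, K has dimension 2 with simplices:

  0-simplices (6): a, b, c, d, e, f
  1-simplices (12): ac, ad, ae, af, bc, bd, be, bf, ce, cf, de, df
  2-simplices (8): ace, acf, ade, adf, bce, bcf, bde, bdf

Hence C_0 ≅ Z^6, C_1 ≅ Z^12, C_2 ≅ Z^8.

∂_1: C_1 → C_0 maps an edge to its endpoints' difference, ∂[p,q] = q − p. For instance
  ∂df = f − d.
The 6×12 boundary matrix has rank 5 and Smith normal form diag(1,1,1,1,1).

∂_2: C_2 → C_1 sends each 2-simplex [p,q,r] to [q,r] − [p,r] + [p,q]. For instance
  ∂adf = df − af + ad,
  ∂bdf = df − bf + bd.
The resulting 12×8 matrix has rank 7, and its Smith normal form has invariant factors (1,1,1,1,1,1,1).

Now H_k = ker ∂_k / im ∂_{k+1}, so:

  H_0: rank C_0 − rank ∂_1 = 6 − 5 = 1, and the invariant factors of ∂_1 are all 1, so H_0 = Z.
  H_1: rank ker ∂_1 − rank ∂_2 = (12 − 5) − 7 = 0, and the invariant factors of ∂_2 are all 1, so H_1 = 0.
  H_2: rank ker ∂_2 − rank ∂_3 = (8 − 7) − 0 = 1, and there is no ∂_3, so H_2 = Z.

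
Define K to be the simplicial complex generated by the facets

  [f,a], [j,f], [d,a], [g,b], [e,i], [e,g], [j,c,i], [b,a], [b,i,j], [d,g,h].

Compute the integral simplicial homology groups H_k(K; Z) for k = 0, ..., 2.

We work with the vertex ordering a < b < c < d < e < f < g < h < i < j. The simplices of K, each written with vertices in increasing order, are:

  0-simplices (10): a, b, c, d, e, f, g, h, i, j
  1-simplices (15): ab, ad, af, bg, bi, bj, ci, cj, dg, dh, eg, ei, fj, gh, ij
  2-simplices (3): bij, cij, dgh

so the chain groups are C_0 ≅ Z^10, C_1 ≅ Z^15, C_2 ≅ Z^3.

∂_1: C_1 → C_0 sends each edge [p,q] (with p < q) to q − p. For instance
  ∂dg = g − d.
This gives a 10×15 integer matrix of rank 9; reducing to Smith normal form yields diagonal entries (1,1,1,1,1,1,1,1,1).

∂_2: C_2 → C_1 acts by ∂[p,q,r] = [q,r] − [p,r] + [p,q]. For instance
  ∂cij = ij − cj + ci,
  ∂bij = ij − bj + bi.
This gives a 15×3 integer matrix of rank 3; reducing to Smith normal form yields diagonal entries (1,1,1).

Now H_k = ker ∂_k / im ∂_{k+1}, so:

  H_0: rank C_0 − rank ∂_1 = 10 − 9 = 1, and the invariant factors of ∂_1 are all 1, so H_0 = Z.
  H_1: rank ker ∂_1 − rank ∂_2 = (15 − 9) − 3 = 3, and the invariant factors of ∂_2 are all 1, so H_1 = Z^3.
  H_2: rank ker ∂_2 − rank ∂_3 = (3 − 3) − 0 = 0, and there is no ∂_3, so H_2 = 0.

H_0 ≅ Z,  H_1 ≅ Z^3,  H_2 = 0.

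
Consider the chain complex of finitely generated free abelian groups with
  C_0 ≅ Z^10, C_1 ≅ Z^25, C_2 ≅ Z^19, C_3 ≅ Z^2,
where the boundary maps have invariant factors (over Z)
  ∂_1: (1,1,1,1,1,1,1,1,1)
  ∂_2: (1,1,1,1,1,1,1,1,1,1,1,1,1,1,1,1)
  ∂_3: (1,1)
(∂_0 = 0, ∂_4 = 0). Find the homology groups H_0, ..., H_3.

H_0: b_0 = 10 − 0 − 9 = 1; torsion from ∂_1 factors > 1: none. So H_0 ≅ Z.
H_1: b_1 = 25 − 9 − 16 = 0; torsion from ∂_2 factors > 1: none. So H_1 ≅ 0.
H_2: b_2 = 19 − 16 − 2 = 1; torsion from ∂_3 factors > 1: none. So H_2 ≅ Z.
H_3: b_3 = 2 − 2 − 0 = 0; torsion from ∂_4 factors > 1: none. So H_3 ≅ 0.

H_0 ≅ Z,  H_1 = 0,  H_2 ≅ Z,  H_3 = 0.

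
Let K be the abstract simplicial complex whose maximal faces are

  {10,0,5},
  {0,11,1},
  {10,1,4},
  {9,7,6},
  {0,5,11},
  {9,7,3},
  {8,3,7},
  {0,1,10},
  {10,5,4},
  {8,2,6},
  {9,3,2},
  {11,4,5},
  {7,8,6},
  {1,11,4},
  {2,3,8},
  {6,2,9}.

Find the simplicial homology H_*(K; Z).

H_0 ≅ Z^2,  H_1 = 0,  H_2 ≅ Z^2.

Take the total order 0 < 1 < 2 < 3 < 4 < 5 < 6 < 7 < 8 < 9 < 10 < 11 on the vertex set. Then K (dimension 2) consists of the simplices:

  0-simplices (12): [0], [1], [2], [3], [4], [5], [6], [7], [8], [9], [10], [11]
  1-simplices (24): (24 of them)
  2-simplices (16): [0,1,10], [0,1,11], [0,5,10], [0,5,11], [1,4,10], [1,4,11], [2,3,8], [2,3,9], [2,6,8], [2,6,9], [3,7,8], [3,7,9], [4,5,10], [4,5,11], [6,7,8], [6,7,9]

Hence C_0 ≅ Z^12, C_1 ≅ Z^24, C_2 ≅ Z^16.

Boundary ∂_1: C_1 → C_0 is given by ∂[p,q] = [q] − [p].
The resulting 12×24 matrix has rank 10, and its Smith normal form has invariant factors (1,1,1,1,1,1,1,1,1,1).

The boundary map ∂_2: C_2 → C_1 acts by ∂[p,q,r] = [q,r] − [p,r] + [p,q]. For instance
  ∂[0,1,10] = [1,10] − [0,10] + [0,1],
  ∂[4,5,11] = [5,11] − [4,11] + [4,5].
As a 24×16 matrix over Z this has rank 14, with invariant factors (1,1,1,1,1,1,1,1,1,1,1,1,1,1).

Computing H_k = (kernel of ∂_k) / (image of ∂_{k+1}):

  H_0: rank C_0 − rank ∂_1 = 12 − 10 = 2, and the invariant factors of ∂_1 are all 1, so H_0 = Z^2.
  H_1: rank ker ∂_1 − rank ∂_2 = (24 − 10) − 14 = 0, and the invariant factors of ∂_2 are all 1, so H_1 = 0.
  H_2: rank ker ∂_2 − rank ∂_3 = (16 − 14) − 0 = 2, and there is no ∂_3, so H_2 = Z^2.

(K is a triangulation of the disjoint union of the 2-sphere S^2 and the 2-sphere S^2.)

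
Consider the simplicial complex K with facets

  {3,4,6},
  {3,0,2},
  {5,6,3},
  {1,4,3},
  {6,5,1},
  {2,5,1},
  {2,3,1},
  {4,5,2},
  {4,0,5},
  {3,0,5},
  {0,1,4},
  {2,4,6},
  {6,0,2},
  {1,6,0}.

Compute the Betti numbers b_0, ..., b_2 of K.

Take the total order 0 < 1 < 2 < 3 < 4 < 5 < 6 on the vertex set. Then K (dimension 2) consists of the simplices:

  0-simplices (7): [0], [1], [2], [3], [4], [5], [6]
  1-simplices (21): [0,1], [0,2], [0,3], [0,4], [0,5], [0,6], [1,2], [1,3], [1,4], [1,5], [1,6], [2,3], [2,4], [2,5], [2,6], [3,4], [3,5], [3,6], [4,5], [4,6], [5,6]
  2-simplices (14): [0,1,4], [0,1,6], [0,2,3], [0,2,6], [0,3,5], [0,4,5], [1,2,3], [1,2,5], [1,3,4], [1,5,6], [2,4,5], [2,4,6], [3,4,6], [3,5,6]

giving chain groups C_0 ≅ Z^7, C_1 ≅ Z^21, C_2 ≅ Z^14.

The boundary map ∂_1: C_1 → C_0 maps an edge to its endpoints' difference, ∂[p,q] = q − p.
This gives a 7×21 integer matrix of rank 6; reducing to Smith normal form yields diagonal entries (1,1,1,1,1,1).

The boundary map ∂_2: C_2 → C_1 maps a triangle to the signed sum of its edges. For instance
  ∂[0,2,3] = [2,3] − [0,3] + [0,2],
  ∂[0,1,6] = [1,6] − [0,6] + [0,1].
This gives a 21×14 integer matrix of rank 13; reducing to Smith normal form yields diagonal entries (1,1,1,1,1,1,1,1,1,1,1,1,1).

Now H_k = ker ∂_k / im ∂_{k+1}, so:

  H_0: rank C_0 − rank ∂_1 = 7 − 6 = 1, and the invariant factors of ∂_1 are all 1, so H_0 = Z.
  H_1: rank ker ∂_1 − rank ∂_2 = (21 − 6) − 13 = 2, and the invariant factors of ∂_2 are all 1, so H_1 = Z^2.
  H_2: rank ker ∂_2 − rank ∂_3 = (14 − 13) − 0 = 1, and there is no ∂_3, so H_2 = Z.

(K is a triangulation of the torus T^2.)

Hence the Betti numbers are b_0 = 1, b_1 = 2, b_2 = 1.

b_0 = 1, b_1 = 2, b_2 = 1.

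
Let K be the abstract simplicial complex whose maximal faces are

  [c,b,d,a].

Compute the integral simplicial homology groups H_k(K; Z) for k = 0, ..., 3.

H_0 ≅ Z,  H_1 = 0,  H_2 = 0,  H_3 = 0.

Take the total order a < b < c < d on the vertex set. Then K (dimension 3) consists of the simplices:

  0-simplices (4): a, b, c, d
  1-simplices (6): ab, ac, ad, bc, bd, cd
  2-simplices (4): abc, abd, acd, bcd
  3-simplices (1): abcd

giving chain groups C_0 ≅ Z^4, C_1 ≅ Z^6, C_2 ≅ Z^4, C_3 ≅ Z^1.

The boundary map ∂_1: C_1 → C_0 is given by ∂[p,q] = [q] − [p]. For instance
  ∂ac = c − a.
The 4×6 boundary matrix has rank 3 and Smith normal form diag(1,1,1).

∂_2: C_2 → C_1 acts by ∂[p,q,r] = [q,r] − [p,r] + [p,q]. For instance
  ∂abc = bc − ac + ab,
  ∂bcd = cd − bd + bc.
As a 6×4 matrix over Z this has rank 3, with invariant factors (1,1,1).

The boundary map ∂_3: C_3 → C_2 sends each 3-simplex σ to the alternating sum Σ_i (−1)^i (σ with its i-th vertex removed). For instance
  ∂abcd = bcd − acd + abd − abc.
This gives a 4×1 integer matrix of rank 1; reducing to Smith normal form yields diagonal entries (1).

Computing H_k = (kernel of ∂_k) / (image of ∂_{k+1}):

  H_0: rank C_0 − rank ∂_1 = 4 − 3 = 1, and the invariant factors of ∂_1 are all 1, so H_0 ≅ Z.
  H_1: rank ker ∂_1 − rank ∂_2 = (6 − 3) − 3 = 0, and the invariant factors of ∂_2 are all 1, so H_1 ≅ 0.
  H_2: rank ker ∂_2 − rank ∂_3 = (4 − 3) − 1 = 0, and the invariant factors of ∂_3 are all 1, so H_2 ≅ 0.
  H_3: rank ker ∂_3 − rank ∂_4 = (1 − 1) − 0 = 0, and there is no ∂_4, so H_3 ≅ 0.

(K is a triangulation of the 3-simplex.)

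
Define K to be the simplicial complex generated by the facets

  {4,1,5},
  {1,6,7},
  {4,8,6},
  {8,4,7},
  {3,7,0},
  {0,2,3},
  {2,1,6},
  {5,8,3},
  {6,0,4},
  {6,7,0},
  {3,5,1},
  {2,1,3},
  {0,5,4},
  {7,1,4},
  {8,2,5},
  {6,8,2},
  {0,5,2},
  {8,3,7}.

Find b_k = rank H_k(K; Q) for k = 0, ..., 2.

K has 9 vertices, 27 edges, 18 triangles.
rank ∂_0 = 0, rank ∂_1 = 8 ⇒ b_0 = 9 − 0 − 8 = 1; all invariant factors of ∂_1 are 1 so no torsion. So H_0 ≅ Z.
rank ∂_1 = 8, rank ∂_2 = 18 ⇒ b_1 = 27 − 8 − 18 = 1; ∂_2 has invariant factor(s) [2] giving torsion. So H_1 ≅ Z ⊕ Z/2Z.
rank ∂_2 = 18, rank ∂_3 = 0 ⇒ b_2 = 18 − 18 − 0 = 0. So H_2 ≅ 0.

b_0 = 1, b_1 = 1, b_2 = 0.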